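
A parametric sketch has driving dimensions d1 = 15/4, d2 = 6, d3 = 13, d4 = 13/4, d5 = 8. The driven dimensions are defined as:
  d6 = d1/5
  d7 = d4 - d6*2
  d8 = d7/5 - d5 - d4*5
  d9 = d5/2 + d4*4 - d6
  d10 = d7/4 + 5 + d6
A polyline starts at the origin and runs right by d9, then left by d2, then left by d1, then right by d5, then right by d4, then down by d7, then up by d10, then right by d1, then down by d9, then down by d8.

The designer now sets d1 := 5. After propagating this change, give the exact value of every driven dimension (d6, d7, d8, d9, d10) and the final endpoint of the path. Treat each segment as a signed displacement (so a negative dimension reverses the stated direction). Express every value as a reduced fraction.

Apply edit: d1 := 5
  d6 = d1/5 = 1
  d7 = d4 - d6*2 = 5/4
  d8 = d7/5 - d5 - d4*5 = -24
  d9 = d5/2 + d4*4 - d6 = 16
  d10 = d7/4 + 5 + d6 = 101/16
Walk from origin (0, 0):
  seg 1: right by d9 = 16 → (16, 0)
  seg 2: left by d2 = 6 → (10, 0)
  seg 3: left by d1 = 5 → (5, 0)
  seg 4: right by d5 = 8 → (13, 0)
  seg 5: right by d4 = 13/4 → (65/4, 0)
  seg 6: down by d7 = 5/4 → (65/4, -5/4)
  seg 7: up by d10 = 101/16 → (65/4, 81/16)
  seg 8: right by d1 = 5 → (85/4, 81/16)
  seg 9: down by d9 = 16 → (85/4, -175/16)
  seg 10: down by d8 = -24 → (85/4, 209/16)

d6 = 1
d7 = 5/4
d8 = -24
d9 = 16
d10 = 101/16
endpoint = (85/4, 209/16)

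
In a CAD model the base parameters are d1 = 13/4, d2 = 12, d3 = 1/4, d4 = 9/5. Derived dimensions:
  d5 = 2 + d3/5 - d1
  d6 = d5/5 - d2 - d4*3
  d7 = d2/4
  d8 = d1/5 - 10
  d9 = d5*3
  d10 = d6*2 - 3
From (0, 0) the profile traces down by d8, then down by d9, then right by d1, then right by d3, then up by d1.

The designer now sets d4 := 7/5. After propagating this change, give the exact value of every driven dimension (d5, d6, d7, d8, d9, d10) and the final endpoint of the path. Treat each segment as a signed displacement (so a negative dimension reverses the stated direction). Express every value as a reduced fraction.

Apply edit: d4 := 7/5
  d5 = 2 + d3/5 - d1 = -6/5
  d6 = d5/5 - d2 - d4*3 = -411/25
  d7 = d2/4 = 3
  d8 = d1/5 - 10 = -187/20
  d9 = d5*3 = -18/5
  d10 = d6*2 - 3 = -897/25
Walk from origin (0, 0):
  seg 1: down by d8 = -187/20 → (0, 187/20)
  seg 2: down by d9 = -18/5 → (0, 259/20)
  seg 3: right by d1 = 13/4 → (13/4, 259/20)
  seg 4: right by d3 = 1/4 → (7/2, 259/20)
  seg 5: up by d1 = 13/4 → (7/2, 81/5)

d5 = -6/5
d6 = -411/25
d7 = 3
d8 = -187/20
d9 = -18/5
d10 = -897/25
endpoint = (7/2, 81/5)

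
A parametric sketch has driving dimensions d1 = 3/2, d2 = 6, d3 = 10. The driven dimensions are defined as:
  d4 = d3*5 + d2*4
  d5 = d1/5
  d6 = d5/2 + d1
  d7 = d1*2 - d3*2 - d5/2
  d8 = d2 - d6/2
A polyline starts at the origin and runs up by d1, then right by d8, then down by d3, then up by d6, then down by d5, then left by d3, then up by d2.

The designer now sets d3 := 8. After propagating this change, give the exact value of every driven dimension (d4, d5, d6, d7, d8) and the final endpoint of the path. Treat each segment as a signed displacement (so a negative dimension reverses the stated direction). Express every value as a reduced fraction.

d4 = 64
d5 = 3/10
d6 = 33/20
d7 = -263/20
d8 = 207/40
endpoint = (-113/40, 17/20)

Apply edit: d3 := 8
  d4 = d3*5 + d2*4 = 64
  d5 = d1/5 = 3/10
  d6 = d5/2 + d1 = 33/20
  d7 = d1*2 - d3*2 - d5/2 = -263/20
  d8 = d2 - d6/2 = 207/40
Walk from origin (0, 0):
  seg 1: up by d1 = 3/2 → (0, 3/2)
  seg 2: right by d8 = 207/40 → (207/40, 3/2)
  seg 3: down by d3 = 8 → (207/40, -13/2)
  seg 4: up by d6 = 33/20 → (207/40, -97/20)
  seg 5: down by d5 = 3/10 → (207/40, -103/20)
  seg 6: left by d3 = 8 → (-113/40, -103/20)
  seg 7: up by d2 = 6 → (-113/40, 17/20)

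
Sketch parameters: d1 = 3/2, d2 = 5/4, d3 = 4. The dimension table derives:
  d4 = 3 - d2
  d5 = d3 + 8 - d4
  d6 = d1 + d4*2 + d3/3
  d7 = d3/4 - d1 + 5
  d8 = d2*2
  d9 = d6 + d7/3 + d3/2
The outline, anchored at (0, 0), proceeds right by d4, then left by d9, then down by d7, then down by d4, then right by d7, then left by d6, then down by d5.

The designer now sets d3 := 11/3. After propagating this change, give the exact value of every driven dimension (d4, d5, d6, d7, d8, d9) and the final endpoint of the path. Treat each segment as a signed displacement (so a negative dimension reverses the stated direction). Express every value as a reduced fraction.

d4 = 7/4
d5 = 119/12
d6 = 56/9
d7 = 53/12
d8 = 5/2
d9 = 343/36
endpoint = (-115/12, -193/12)

Apply edit: d3 := 11/3
  d4 = 3 - d2 = 7/4
  d5 = d3 + 8 - d4 = 119/12
  d6 = d1 + d4*2 + d3/3 = 56/9
  d7 = d3/4 - d1 + 5 = 53/12
  d8 = d2*2 = 5/2
  d9 = d6 + d7/3 + d3/2 = 343/36
Walk from origin (0, 0):
  seg 1: right by d4 = 7/4 → (7/4, 0)
  seg 2: left by d9 = 343/36 → (-70/9, 0)
  seg 3: down by d7 = 53/12 → (-70/9, -53/12)
  seg 4: down by d4 = 7/4 → (-70/9, -37/6)
  seg 5: right by d7 = 53/12 → (-121/36, -37/6)
  seg 6: left by d6 = 56/9 → (-115/12, -37/6)
  seg 7: down by d5 = 119/12 → (-115/12, -193/12)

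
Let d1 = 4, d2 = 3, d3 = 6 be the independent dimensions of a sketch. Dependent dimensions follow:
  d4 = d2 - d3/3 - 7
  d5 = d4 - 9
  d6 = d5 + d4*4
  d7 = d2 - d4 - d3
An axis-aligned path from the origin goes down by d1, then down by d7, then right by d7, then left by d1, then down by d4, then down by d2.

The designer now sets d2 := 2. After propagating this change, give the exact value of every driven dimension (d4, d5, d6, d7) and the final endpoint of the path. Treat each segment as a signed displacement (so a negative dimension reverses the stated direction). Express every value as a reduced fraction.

d4 = -7
d5 = -16
d6 = -44
d7 = 3
endpoint = (-1, -2)

Apply edit: d2 := 2
  d4 = d2 - d3/3 - 7 = -7
  d5 = d4 - 9 = -16
  d6 = d5 + d4*4 = -44
  d7 = d2 - d4 - d3 = 3
Walk from origin (0, 0):
  seg 1: down by d1 = 4 → (0, -4)
  seg 2: down by d7 = 3 → (0, -7)
  seg 3: right by d7 = 3 → (3, -7)
  seg 4: left by d1 = 4 → (-1, -7)
  seg 5: down by d4 = -7 → (-1, 0)
  seg 6: down by d2 = 2 → (-1, -2)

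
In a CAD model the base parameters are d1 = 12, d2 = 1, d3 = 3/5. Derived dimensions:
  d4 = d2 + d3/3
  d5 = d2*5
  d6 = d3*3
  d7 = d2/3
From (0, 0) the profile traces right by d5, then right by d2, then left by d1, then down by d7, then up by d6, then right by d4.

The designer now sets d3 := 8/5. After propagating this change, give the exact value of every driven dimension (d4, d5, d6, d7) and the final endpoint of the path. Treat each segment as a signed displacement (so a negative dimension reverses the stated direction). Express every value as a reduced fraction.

d4 = 23/15
d5 = 5
d6 = 24/5
d7 = 1/3
endpoint = (-67/15, 67/15)

Apply edit: d3 := 8/5
  d4 = d2 + d3/3 = 23/15
  d5 = d2*5 = 5
  d6 = d3*3 = 24/5
  d7 = d2/3 = 1/3
Walk from origin (0, 0):
  seg 1: right by d5 = 5 → (5, 0)
  seg 2: right by d2 = 1 → (6, 0)
  seg 3: left by d1 = 12 → (-6, 0)
  seg 4: down by d7 = 1/3 → (-6, -1/3)
  seg 5: up by d6 = 24/5 → (-6, 67/15)
  seg 6: right by d4 = 23/15 → (-67/15, 67/15)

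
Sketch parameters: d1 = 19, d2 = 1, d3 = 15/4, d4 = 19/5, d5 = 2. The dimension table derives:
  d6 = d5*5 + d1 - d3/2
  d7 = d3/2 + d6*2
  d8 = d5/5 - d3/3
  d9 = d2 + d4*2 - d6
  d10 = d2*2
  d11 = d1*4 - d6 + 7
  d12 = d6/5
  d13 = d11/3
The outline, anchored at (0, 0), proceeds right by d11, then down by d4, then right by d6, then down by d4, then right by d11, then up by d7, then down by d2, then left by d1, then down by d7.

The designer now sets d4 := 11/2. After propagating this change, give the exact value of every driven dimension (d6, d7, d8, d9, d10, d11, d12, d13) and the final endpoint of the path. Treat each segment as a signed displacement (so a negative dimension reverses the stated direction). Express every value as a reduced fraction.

Apply edit: d4 := 11/2
  d6 = d5*5 + d1 - d3/2 = 217/8
  d7 = d3/2 + d6*2 = 449/8
  d8 = d5/5 - d3/3 = -17/20
  d9 = d2 + d4*2 - d6 = -121/8
  d10 = d2*2 = 2
  d11 = d1*4 - d6 + 7 = 447/8
  d12 = d6/5 = 217/40
  d13 = d11/3 = 149/8
Walk from origin (0, 0):
  seg 1: right by d11 = 447/8 → (447/8, 0)
  seg 2: down by d4 = 11/2 → (447/8, -11/2)
  seg 3: right by d6 = 217/8 → (83, -11/2)
  seg 4: down by d4 = 11/2 → (83, -11)
  seg 5: right by d11 = 447/8 → (1111/8, -11)
  seg 6: up by d7 = 449/8 → (1111/8, 361/8)
  seg 7: down by d2 = 1 → (1111/8, 353/8)
  seg 8: left by d1 = 19 → (959/8, 353/8)
  seg 9: down by d7 = 449/8 → (959/8, -12)

d6 = 217/8
d7 = 449/8
d8 = -17/20
d9 = -121/8
d10 = 2
d11 = 447/8
d12 = 217/40
d13 = 149/8
endpoint = (959/8, -12)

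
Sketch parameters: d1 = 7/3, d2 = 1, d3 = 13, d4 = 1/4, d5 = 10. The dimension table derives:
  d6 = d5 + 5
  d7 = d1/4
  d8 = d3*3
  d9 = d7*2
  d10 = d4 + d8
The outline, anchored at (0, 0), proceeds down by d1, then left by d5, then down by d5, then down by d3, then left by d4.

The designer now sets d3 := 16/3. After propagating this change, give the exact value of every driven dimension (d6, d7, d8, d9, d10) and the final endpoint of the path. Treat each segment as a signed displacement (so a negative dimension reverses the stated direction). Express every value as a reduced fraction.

Apply edit: d3 := 16/3
  d6 = d5 + 5 = 15
  d7 = d1/4 = 7/12
  d8 = d3*3 = 16
  d9 = d7*2 = 7/6
  d10 = d4 + d8 = 65/4
Walk from origin (0, 0):
  seg 1: down by d1 = 7/3 → (0, -7/3)
  seg 2: left by d5 = 10 → (-10, -7/3)
  seg 3: down by d5 = 10 → (-10, -37/3)
  seg 4: down by d3 = 16/3 → (-10, -53/3)
  seg 5: left by d4 = 1/4 → (-41/4, -53/3)

d6 = 15
d7 = 7/12
d8 = 16
d9 = 7/6
d10 = 65/4
endpoint = (-41/4, -53/3)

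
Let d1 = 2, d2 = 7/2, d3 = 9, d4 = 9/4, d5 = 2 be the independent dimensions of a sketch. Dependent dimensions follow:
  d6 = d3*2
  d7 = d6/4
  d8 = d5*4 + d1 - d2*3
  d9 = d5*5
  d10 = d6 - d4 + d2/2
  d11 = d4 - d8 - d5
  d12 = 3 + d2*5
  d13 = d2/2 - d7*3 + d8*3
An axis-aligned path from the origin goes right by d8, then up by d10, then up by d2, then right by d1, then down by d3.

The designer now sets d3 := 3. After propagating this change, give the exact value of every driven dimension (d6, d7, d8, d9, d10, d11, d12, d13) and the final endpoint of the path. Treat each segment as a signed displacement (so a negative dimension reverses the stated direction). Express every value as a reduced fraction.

Apply edit: d3 := 3
  d6 = d3*2 = 6
  d7 = d6/4 = 3/2
  d8 = d5*4 + d1 - d2*3 = -1/2
  d9 = d5*5 = 10
  d10 = d6 - d4 + d2/2 = 11/2
  d11 = d4 - d8 - d5 = 3/4
  d12 = 3 + d2*5 = 41/2
  d13 = d2/2 - d7*3 + d8*3 = -17/4
Walk from origin (0, 0):
  seg 1: right by d8 = -1/2 → (-1/2, 0)
  seg 2: up by d10 = 11/2 → (-1/2, 11/2)
  seg 3: up by d2 = 7/2 → (-1/2, 9)
  seg 4: right by d1 = 2 → (3/2, 9)
  seg 5: down by d3 = 3 → (3/2, 6)

d6 = 6
d7 = 3/2
d8 = -1/2
d9 = 10
d10 = 11/2
d11 = 3/4
d12 = 41/2
d13 = -17/4
endpoint = (3/2, 6)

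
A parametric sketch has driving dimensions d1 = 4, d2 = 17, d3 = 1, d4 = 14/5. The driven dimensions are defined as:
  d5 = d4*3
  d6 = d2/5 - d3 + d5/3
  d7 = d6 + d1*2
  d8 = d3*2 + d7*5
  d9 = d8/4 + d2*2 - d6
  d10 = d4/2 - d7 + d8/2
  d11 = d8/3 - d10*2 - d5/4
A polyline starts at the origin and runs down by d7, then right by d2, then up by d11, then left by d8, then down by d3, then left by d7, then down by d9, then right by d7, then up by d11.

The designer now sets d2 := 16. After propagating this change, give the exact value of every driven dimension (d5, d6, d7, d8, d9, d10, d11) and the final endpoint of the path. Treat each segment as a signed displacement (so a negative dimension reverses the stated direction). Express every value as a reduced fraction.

d5 = 42/5
d6 = 5
d7 = 13
d8 = 67
d9 = 175/4
d10 = 219/10
d11 = -707/30
endpoint = (-51, -6293/60)

Apply edit: d2 := 16
  d5 = d4*3 = 42/5
  d6 = d2/5 - d3 + d5/3 = 5
  d7 = d6 + d1*2 = 13
  d8 = d3*2 + d7*5 = 67
  d9 = d8/4 + d2*2 - d6 = 175/4
  d10 = d4/2 - d7 + d8/2 = 219/10
  d11 = d8/3 - d10*2 - d5/4 = -707/30
Walk from origin (0, 0):
  seg 1: down by d7 = 13 → (0, -13)
  seg 2: right by d2 = 16 → (16, -13)
  seg 3: up by d11 = -707/30 → (16, -1097/30)
  seg 4: left by d8 = 67 → (-51, -1097/30)
  seg 5: down by d3 = 1 → (-51, -1127/30)
  seg 6: left by d7 = 13 → (-64, -1127/30)
  seg 7: down by d9 = 175/4 → (-64, -4879/60)
  seg 8: right by d7 = 13 → (-51, -4879/60)
  seg 9: up by d11 = -707/30 → (-51, -6293/60)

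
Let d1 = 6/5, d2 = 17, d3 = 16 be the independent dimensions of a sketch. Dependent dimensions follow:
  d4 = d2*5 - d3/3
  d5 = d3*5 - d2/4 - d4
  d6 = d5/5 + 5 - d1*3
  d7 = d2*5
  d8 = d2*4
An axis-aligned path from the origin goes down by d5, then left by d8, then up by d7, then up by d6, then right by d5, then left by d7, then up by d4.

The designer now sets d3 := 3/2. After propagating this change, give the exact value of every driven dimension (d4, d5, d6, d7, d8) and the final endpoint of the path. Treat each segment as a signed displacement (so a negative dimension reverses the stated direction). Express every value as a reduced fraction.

d4 = 169/2
d5 = -325/4
d6 = -297/20
d7 = 85
d8 = 68
endpoint = (-937/4, 2359/10)

Apply edit: d3 := 3/2
  d4 = d2*5 - d3/3 = 169/2
  d5 = d3*5 - d2/4 - d4 = -325/4
  d6 = d5/5 + 5 - d1*3 = -297/20
  d7 = d2*5 = 85
  d8 = d2*4 = 68
Walk from origin (0, 0):
  seg 1: down by d5 = -325/4 → (0, 325/4)
  seg 2: left by d8 = 68 → (-68, 325/4)
  seg 3: up by d7 = 85 → (-68, 665/4)
  seg 4: up by d6 = -297/20 → (-68, 757/5)
  seg 5: right by d5 = -325/4 → (-597/4, 757/5)
  seg 6: left by d7 = 85 → (-937/4, 757/5)
  seg 7: up by d4 = 169/2 → (-937/4, 2359/10)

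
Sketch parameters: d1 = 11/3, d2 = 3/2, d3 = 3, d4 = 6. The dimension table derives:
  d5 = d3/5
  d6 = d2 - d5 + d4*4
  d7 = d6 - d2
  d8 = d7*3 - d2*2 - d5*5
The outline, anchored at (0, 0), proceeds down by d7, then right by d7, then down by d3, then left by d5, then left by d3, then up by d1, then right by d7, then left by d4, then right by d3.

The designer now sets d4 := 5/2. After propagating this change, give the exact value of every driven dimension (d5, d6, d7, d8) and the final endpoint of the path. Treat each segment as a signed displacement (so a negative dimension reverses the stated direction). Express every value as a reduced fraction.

d5 = 3/5
d6 = 109/10
d7 = 47/5
d8 = 111/5
endpoint = (157/10, -131/15)

Apply edit: d4 := 5/2
  d5 = d3/5 = 3/5
  d6 = d2 - d5 + d4*4 = 109/10
  d7 = d6 - d2 = 47/5
  d8 = d7*3 - d2*2 - d5*5 = 111/5
Walk from origin (0, 0):
  seg 1: down by d7 = 47/5 → (0, -47/5)
  seg 2: right by d7 = 47/5 → (47/5, -47/5)
  seg 3: down by d3 = 3 → (47/5, -62/5)
  seg 4: left by d5 = 3/5 → (44/5, -62/5)
  seg 5: left by d3 = 3 → (29/5, -62/5)
  seg 6: up by d1 = 11/3 → (29/5, -131/15)
  seg 7: right by d7 = 47/5 → (76/5, -131/15)
  seg 8: left by d4 = 5/2 → (127/10, -131/15)
  seg 9: right by d3 = 3 → (157/10, -131/15)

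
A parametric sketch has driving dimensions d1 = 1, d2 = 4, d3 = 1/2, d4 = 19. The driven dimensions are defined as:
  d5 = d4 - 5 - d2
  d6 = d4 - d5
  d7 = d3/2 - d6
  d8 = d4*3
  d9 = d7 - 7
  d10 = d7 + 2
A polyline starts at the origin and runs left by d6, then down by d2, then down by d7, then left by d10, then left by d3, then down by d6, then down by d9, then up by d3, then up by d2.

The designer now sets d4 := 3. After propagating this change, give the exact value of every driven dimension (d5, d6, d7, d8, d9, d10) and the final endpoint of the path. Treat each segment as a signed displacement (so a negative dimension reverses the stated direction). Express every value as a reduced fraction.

d5 = -6
d6 = 9
d7 = -35/4
d8 = 9
d9 = -63/4
d10 = -27/4
endpoint = (-11/4, 16)

Apply edit: d4 := 3
  d5 = d4 - 5 - d2 = -6
  d6 = d4 - d5 = 9
  d7 = d3/2 - d6 = -35/4
  d8 = d4*3 = 9
  d9 = d7 - 7 = -63/4
  d10 = d7 + 2 = -27/4
Walk from origin (0, 0):
  seg 1: left by d6 = 9 → (-9, 0)
  seg 2: down by d2 = 4 → (-9, -4)
  seg 3: down by d7 = -35/4 → (-9, 19/4)
  seg 4: left by d10 = -27/4 → (-9/4, 19/4)
  seg 5: left by d3 = 1/2 → (-11/4, 19/4)
  seg 6: down by d6 = 9 → (-11/4, -17/4)
  seg 7: down by d9 = -63/4 → (-11/4, 23/2)
  seg 8: up by d3 = 1/2 → (-11/4, 12)
  seg 9: up by d2 = 4 → (-11/4, 16)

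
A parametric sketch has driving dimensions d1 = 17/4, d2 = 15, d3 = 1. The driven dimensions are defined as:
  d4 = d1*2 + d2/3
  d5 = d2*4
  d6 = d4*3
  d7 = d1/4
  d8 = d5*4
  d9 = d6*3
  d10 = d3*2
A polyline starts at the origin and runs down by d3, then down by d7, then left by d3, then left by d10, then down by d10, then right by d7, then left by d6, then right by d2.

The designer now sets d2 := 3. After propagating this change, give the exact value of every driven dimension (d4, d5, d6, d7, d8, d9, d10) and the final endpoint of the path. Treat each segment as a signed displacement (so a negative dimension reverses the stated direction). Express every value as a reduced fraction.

Apply edit: d2 := 3
  d4 = d1*2 + d2/3 = 19/2
  d5 = d2*4 = 12
  d6 = d4*3 = 57/2
  d7 = d1/4 = 17/16
  d8 = d5*4 = 48
  d9 = d6*3 = 171/2
  d10 = d3*2 = 2
Walk from origin (0, 0):
  seg 1: down by d3 = 1 → (0, -1)
  seg 2: down by d7 = 17/16 → (0, -33/16)
  seg 3: left by d3 = 1 → (-1, -33/16)
  seg 4: left by d10 = 2 → (-3, -33/16)
  seg 5: down by d10 = 2 → (-3, -65/16)
  seg 6: right by d7 = 17/16 → (-31/16, -65/16)
  seg 7: left by d6 = 57/2 → (-487/16, -65/16)
  seg 8: right by d2 = 3 → (-439/16, -65/16)

d4 = 19/2
d5 = 12
d6 = 57/2
d7 = 17/16
d8 = 48
d9 = 171/2
d10 = 2
endpoint = (-439/16, -65/16)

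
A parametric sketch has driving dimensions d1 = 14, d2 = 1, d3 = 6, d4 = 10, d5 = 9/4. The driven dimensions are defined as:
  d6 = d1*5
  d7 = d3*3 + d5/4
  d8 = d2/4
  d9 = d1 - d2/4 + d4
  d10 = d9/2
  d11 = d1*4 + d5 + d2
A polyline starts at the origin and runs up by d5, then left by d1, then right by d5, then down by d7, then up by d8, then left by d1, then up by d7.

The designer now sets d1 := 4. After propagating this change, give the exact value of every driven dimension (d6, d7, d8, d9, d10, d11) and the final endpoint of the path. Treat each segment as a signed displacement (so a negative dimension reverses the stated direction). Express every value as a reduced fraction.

Apply edit: d1 := 4
  d6 = d1*5 = 20
  d7 = d3*3 + d5/4 = 297/16
  d8 = d2/4 = 1/4
  d9 = d1 - d2/4 + d4 = 55/4
  d10 = d9/2 = 55/8
  d11 = d1*4 + d5 + d2 = 77/4
Walk from origin (0, 0):
  seg 1: up by d5 = 9/4 → (0, 9/4)
  seg 2: left by d1 = 4 → (-4, 9/4)
  seg 3: right by d5 = 9/4 → (-7/4, 9/4)
  seg 4: down by d7 = 297/16 → (-7/4, -261/16)
  seg 5: up by d8 = 1/4 → (-7/4, -257/16)
  seg 6: left by d1 = 4 → (-23/4, -257/16)
  seg 7: up by d7 = 297/16 → (-23/4, 5/2)

d6 = 20
d7 = 297/16
d8 = 1/4
d9 = 55/4
d10 = 55/8
d11 = 77/4
endpoint = (-23/4, 5/2)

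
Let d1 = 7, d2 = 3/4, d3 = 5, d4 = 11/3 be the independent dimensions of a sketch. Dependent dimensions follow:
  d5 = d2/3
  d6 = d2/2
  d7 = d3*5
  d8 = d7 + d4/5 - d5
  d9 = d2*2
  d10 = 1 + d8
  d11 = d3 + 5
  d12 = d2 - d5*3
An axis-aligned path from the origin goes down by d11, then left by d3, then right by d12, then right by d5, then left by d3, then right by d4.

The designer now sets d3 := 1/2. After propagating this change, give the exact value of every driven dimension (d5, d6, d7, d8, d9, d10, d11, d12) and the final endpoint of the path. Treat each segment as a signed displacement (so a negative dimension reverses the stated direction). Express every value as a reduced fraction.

Apply edit: d3 := 1/2
  d5 = d2/3 = 1/4
  d6 = d2/2 = 3/8
  d7 = d3*5 = 5/2
  d8 = d7 + d4/5 - d5 = 179/60
  d9 = d2*2 = 3/2
  d10 = 1 + d8 = 239/60
  d11 = d3 + 5 = 11/2
  d12 = d2 - d5*3 = 0
Walk from origin (0, 0):
  seg 1: down by d11 = 11/2 → (0, -11/2)
  seg 2: left by d3 = 1/2 → (-1/2, -11/2)
  seg 3: right by d12 = 0 → (-1/2, -11/2)
  seg 4: right by d5 = 1/4 → (-1/4, -11/2)
  seg 5: left by d3 = 1/2 → (-3/4, -11/2)
  seg 6: right by d4 = 11/3 → (35/12, -11/2)

d5 = 1/4
d6 = 3/8
d7 = 5/2
d8 = 179/60
d9 = 3/2
d10 = 239/60
d11 = 11/2
d12 = 0
endpoint = (35/12, -11/2)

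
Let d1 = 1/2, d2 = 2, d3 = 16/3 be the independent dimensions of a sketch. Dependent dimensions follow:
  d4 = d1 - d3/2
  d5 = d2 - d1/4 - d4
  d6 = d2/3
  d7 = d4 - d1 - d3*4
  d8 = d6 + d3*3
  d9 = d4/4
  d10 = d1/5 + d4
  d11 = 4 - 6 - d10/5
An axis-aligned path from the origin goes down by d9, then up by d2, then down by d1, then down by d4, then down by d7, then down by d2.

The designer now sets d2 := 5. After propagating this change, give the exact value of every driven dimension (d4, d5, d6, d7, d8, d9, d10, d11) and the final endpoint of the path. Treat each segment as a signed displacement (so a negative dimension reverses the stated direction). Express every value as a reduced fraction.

Apply edit: d2 := 5
  d4 = d1 - d3/2 = -13/6
  d5 = d2 - d1/4 - d4 = 169/24
  d6 = d2/3 = 5/3
  d7 = d4 - d1 - d3*4 = -24
  d8 = d6 + d3*3 = 53/3
  d9 = d4/4 = -13/24
  d10 = d1/5 + d4 = -31/15
  d11 = 4 - 6 - d10/5 = -119/75
Walk from origin (0, 0):
  seg 1: down by d9 = -13/24 → (0, 13/24)
  seg 2: up by d2 = 5 → (0, 133/24)
  seg 3: down by d1 = 1/2 → (0, 121/24)
  seg 4: down by d4 = -13/6 → (0, 173/24)
  seg 5: down by d7 = -24 → (0, 749/24)
  seg 6: down by d2 = 5 → (0, 629/24)

d4 = -13/6
d5 = 169/24
d6 = 5/3
d7 = -24
d8 = 53/3
d9 = -13/24
d10 = -31/15
d11 = -119/75
endpoint = (0, 629/24)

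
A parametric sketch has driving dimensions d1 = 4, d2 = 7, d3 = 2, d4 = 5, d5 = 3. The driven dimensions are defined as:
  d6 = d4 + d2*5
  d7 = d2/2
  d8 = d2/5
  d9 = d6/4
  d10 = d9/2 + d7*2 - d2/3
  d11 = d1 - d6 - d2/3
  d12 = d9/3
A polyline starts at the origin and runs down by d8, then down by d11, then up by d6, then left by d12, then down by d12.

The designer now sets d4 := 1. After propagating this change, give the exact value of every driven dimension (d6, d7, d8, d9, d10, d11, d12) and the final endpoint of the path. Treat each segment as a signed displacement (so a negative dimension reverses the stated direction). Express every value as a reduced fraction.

d6 = 36
d7 = 7/2
d8 = 7/5
d9 = 9
d10 = 55/6
d11 = -103/3
d12 = 3
endpoint = (-3, 989/15)

Apply edit: d4 := 1
  d6 = d4 + d2*5 = 36
  d7 = d2/2 = 7/2
  d8 = d2/5 = 7/5
  d9 = d6/4 = 9
  d10 = d9/2 + d7*2 - d2/3 = 55/6
  d11 = d1 - d6 - d2/3 = -103/3
  d12 = d9/3 = 3
Walk from origin (0, 0):
  seg 1: down by d8 = 7/5 → (0, -7/5)
  seg 2: down by d11 = -103/3 → (0, 494/15)
  seg 3: up by d6 = 36 → (0, 1034/15)
  seg 4: left by d12 = 3 → (-3, 1034/15)
  seg 5: down by d12 = 3 → (-3, 989/15)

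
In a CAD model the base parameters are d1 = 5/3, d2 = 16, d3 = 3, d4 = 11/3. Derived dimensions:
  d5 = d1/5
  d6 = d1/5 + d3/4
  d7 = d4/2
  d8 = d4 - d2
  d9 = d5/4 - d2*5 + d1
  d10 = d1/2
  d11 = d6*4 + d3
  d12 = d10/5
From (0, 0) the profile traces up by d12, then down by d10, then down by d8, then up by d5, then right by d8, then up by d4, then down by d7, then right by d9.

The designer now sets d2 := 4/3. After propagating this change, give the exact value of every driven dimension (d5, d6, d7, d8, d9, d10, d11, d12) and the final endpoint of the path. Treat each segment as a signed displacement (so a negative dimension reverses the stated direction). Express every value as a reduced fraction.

Apply edit: d2 := 4/3
  d5 = d1/5 = 1/3
  d6 = d1/5 + d3/4 = 13/12
  d7 = d4/2 = 11/6
  d8 = d4 - d2 = 7/3
  d9 = d5/4 - d2*5 + d1 = -59/12
  d10 = d1/2 = 5/6
  d11 = d6*4 + d3 = 22/3
  d12 = d10/5 = 1/6
Walk from origin (0, 0):
  seg 1: up by d12 = 1/6 → (0, 1/6)
  seg 2: down by d10 = 5/6 → (0, -2/3)
  seg 3: down by d8 = 7/3 → (0, -3)
  seg 4: up by d5 = 1/3 → (0, -8/3)
  seg 5: right by d8 = 7/3 → (7/3, -8/3)
  seg 6: up by d4 = 11/3 → (7/3, 1)
  seg 7: down by d7 = 11/6 → (7/3, -5/6)
  seg 8: right by d9 = -59/12 → (-31/12, -5/6)

d5 = 1/3
d6 = 13/12
d7 = 11/6
d8 = 7/3
d9 = -59/12
d10 = 5/6
d11 = 22/3
d12 = 1/6
endpoint = (-31/12, -5/6)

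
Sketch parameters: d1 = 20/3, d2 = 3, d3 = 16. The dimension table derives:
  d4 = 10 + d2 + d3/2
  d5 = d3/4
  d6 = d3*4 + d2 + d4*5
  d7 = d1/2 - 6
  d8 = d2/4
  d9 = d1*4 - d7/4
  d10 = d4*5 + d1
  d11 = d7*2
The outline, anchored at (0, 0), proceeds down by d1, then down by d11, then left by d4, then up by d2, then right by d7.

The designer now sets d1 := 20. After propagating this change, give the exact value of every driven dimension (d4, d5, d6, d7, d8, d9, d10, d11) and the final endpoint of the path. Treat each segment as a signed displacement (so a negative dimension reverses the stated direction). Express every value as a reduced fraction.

d4 = 21
d5 = 4
d6 = 172
d7 = 4
d8 = 3/4
d9 = 79
d10 = 125
d11 = 8
endpoint = (-17, -25)

Apply edit: d1 := 20
  d4 = 10 + d2 + d3/2 = 21
  d5 = d3/4 = 4
  d6 = d3*4 + d2 + d4*5 = 172
  d7 = d1/2 - 6 = 4
  d8 = d2/4 = 3/4
  d9 = d1*4 - d7/4 = 79
  d10 = d4*5 + d1 = 125
  d11 = d7*2 = 8
Walk from origin (0, 0):
  seg 1: down by d1 = 20 → (0, -20)
  seg 2: down by d11 = 8 → (0, -28)
  seg 3: left by d4 = 21 → (-21, -28)
  seg 4: up by d2 = 3 → (-21, -25)
  seg 5: right by d7 = 4 → (-17, -25)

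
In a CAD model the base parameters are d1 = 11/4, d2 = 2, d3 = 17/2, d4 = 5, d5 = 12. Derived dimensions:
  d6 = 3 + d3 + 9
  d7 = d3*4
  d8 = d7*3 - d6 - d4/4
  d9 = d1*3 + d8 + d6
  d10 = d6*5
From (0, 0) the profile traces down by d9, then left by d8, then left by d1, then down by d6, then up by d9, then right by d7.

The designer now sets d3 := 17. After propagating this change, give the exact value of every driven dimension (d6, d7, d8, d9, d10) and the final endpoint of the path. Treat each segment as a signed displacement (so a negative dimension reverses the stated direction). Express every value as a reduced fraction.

Apply edit: d3 := 17
  d6 = 3 + d3 + 9 = 29
  d7 = d3*4 = 68
  d8 = d7*3 - d6 - d4/4 = 695/4
  d9 = d1*3 + d8 + d6 = 211
  d10 = d6*5 = 145
Walk from origin (0, 0):
  seg 1: down by d9 = 211 → (0, -211)
  seg 2: left by d8 = 695/4 → (-695/4, -211)
  seg 3: left by d1 = 11/4 → (-353/2, -211)
  seg 4: down by d6 = 29 → (-353/2, -240)
  seg 5: up by d9 = 211 → (-353/2, -29)
  seg 6: right by d7 = 68 → (-217/2, -29)

d6 = 29
d7 = 68
d8 = 695/4
d9 = 211
d10 = 145
endpoint = (-217/2, -29)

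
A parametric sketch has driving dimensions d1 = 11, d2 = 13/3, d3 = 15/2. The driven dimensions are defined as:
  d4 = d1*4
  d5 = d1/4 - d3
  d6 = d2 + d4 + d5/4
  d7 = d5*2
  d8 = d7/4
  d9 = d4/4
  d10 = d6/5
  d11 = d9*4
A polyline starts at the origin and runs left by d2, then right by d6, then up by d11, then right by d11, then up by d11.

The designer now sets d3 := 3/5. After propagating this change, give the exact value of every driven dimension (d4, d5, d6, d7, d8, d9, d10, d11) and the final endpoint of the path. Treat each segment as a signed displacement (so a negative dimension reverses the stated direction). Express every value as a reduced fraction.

d4 = 44
d5 = 43/20
d6 = 11729/240
d7 = 43/10
d8 = 43/40
d9 = 11
d10 = 11729/1200
d11 = 44
endpoint = (7083/80, 88)

Apply edit: d3 := 3/5
  d4 = d1*4 = 44
  d5 = d1/4 - d3 = 43/20
  d6 = d2 + d4 + d5/4 = 11729/240
  d7 = d5*2 = 43/10
  d8 = d7/4 = 43/40
  d9 = d4/4 = 11
  d10 = d6/5 = 11729/1200
  d11 = d9*4 = 44
Walk from origin (0, 0):
  seg 1: left by d2 = 13/3 → (-13/3, 0)
  seg 2: right by d6 = 11729/240 → (3563/80, 0)
  seg 3: up by d11 = 44 → (3563/80, 44)
  seg 4: right by d11 = 44 → (7083/80, 44)
  seg 5: up by d11 = 44 → (7083/80, 88)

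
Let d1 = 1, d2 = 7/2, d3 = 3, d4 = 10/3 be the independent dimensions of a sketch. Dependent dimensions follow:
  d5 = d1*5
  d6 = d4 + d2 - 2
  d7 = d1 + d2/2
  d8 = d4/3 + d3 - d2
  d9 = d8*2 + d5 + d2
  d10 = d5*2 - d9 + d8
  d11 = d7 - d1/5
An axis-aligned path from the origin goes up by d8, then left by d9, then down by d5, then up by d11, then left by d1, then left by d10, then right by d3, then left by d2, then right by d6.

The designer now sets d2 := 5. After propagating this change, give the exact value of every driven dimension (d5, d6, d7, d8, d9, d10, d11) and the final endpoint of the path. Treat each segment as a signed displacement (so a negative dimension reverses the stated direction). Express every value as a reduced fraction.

Apply edit: d2 := 5
  d5 = d1*5 = 5
  d6 = d4 + d2 - 2 = 19/3
  d7 = d1 + d2/2 = 7/2
  d8 = d4/3 + d3 - d2 = -8/9
  d9 = d8*2 + d5 + d2 = 74/9
  d10 = d5*2 - d9 + d8 = 8/9
  d11 = d7 - d1/5 = 33/10
Walk from origin (0, 0):
  seg 1: up by d8 = -8/9 → (0, -8/9)
  seg 2: left by d9 = 74/9 → (-74/9, -8/9)
  seg 3: down by d5 = 5 → (-74/9, -53/9)
  seg 4: up by d11 = 33/10 → (-74/9, -233/90)
  seg 5: left by d1 = 1 → (-83/9, -233/90)
  seg 6: left by d10 = 8/9 → (-91/9, -233/90)
  seg 7: right by d3 = 3 → (-64/9, -233/90)
  seg 8: left by d2 = 5 → (-109/9, -233/90)
  seg 9: right by d6 = 19/3 → (-52/9, -233/90)

d5 = 5
d6 = 19/3
d7 = 7/2
d8 = -8/9
d9 = 74/9
d10 = 8/9
d11 = 33/10
endpoint = (-52/9, -233/90)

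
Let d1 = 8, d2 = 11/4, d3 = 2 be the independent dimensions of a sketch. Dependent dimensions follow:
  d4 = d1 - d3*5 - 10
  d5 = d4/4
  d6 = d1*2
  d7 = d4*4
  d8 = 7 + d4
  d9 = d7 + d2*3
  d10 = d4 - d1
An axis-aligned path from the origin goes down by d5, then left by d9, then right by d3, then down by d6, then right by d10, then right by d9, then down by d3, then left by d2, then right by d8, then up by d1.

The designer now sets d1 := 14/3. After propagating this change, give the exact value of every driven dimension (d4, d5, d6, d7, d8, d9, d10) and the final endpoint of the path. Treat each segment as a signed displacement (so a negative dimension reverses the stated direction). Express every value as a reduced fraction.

Apply edit: d1 := 14/3
  d4 = d1 - d3*5 - 10 = -46/3
  d5 = d4/4 = -23/6
  d6 = d1*2 = 28/3
  d7 = d4*4 = -184/3
  d8 = 7 + d4 = -25/3
  d9 = d7 + d2*3 = -637/12
  d10 = d4 - d1 = -20
Walk from origin (0, 0):
  seg 1: down by d5 = -23/6 → (0, 23/6)
  seg 2: left by d9 = -637/12 → (637/12, 23/6)
  seg 3: right by d3 = 2 → (661/12, 23/6)
  seg 4: down by d6 = 28/3 → (661/12, -11/2)
  seg 5: right by d10 = -20 → (421/12, -11/2)
  seg 6: right by d9 = -637/12 → (-18, -11/2)
  seg 7: down by d3 = 2 → (-18, -15/2)
  seg 8: left by d2 = 11/4 → (-83/4, -15/2)
  seg 9: right by d8 = -25/3 → (-349/12, -15/2)
  seg 10: up by d1 = 14/3 → (-349/12, -17/6)

d4 = -46/3
d5 = -23/6
d6 = 28/3
d7 = -184/3
d8 = -25/3
d9 = -637/12
d10 = -20
endpoint = (-349/12, -17/6)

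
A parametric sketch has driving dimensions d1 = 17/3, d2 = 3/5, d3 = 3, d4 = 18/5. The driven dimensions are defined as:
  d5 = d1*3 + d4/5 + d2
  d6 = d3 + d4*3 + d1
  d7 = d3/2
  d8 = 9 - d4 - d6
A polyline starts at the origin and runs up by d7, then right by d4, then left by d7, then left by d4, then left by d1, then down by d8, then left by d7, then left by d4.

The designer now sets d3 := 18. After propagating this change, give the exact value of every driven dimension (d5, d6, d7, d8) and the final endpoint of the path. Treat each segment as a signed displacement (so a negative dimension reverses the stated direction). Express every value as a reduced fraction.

Apply edit: d3 := 18
  d5 = d1*3 + d4/5 + d2 = 458/25
  d6 = d3 + d4*3 + d1 = 517/15
  d7 = d3/2 = 9
  d8 = 9 - d4 - d6 = -436/15
Walk from origin (0, 0):
  seg 1: up by d7 = 9 → (0, 9)
  seg 2: right by d4 = 18/5 → (18/5, 9)
  seg 3: left by d7 = 9 → (-27/5, 9)
  seg 4: left by d4 = 18/5 → (-9, 9)
  seg 5: left by d1 = 17/3 → (-44/3, 9)
  seg 6: down by d8 = -436/15 → (-44/3, 571/15)
  seg 7: left by d7 = 9 → (-71/3, 571/15)
  seg 8: left by d4 = 18/5 → (-409/15, 571/15)

d5 = 458/25
d6 = 517/15
d7 = 9
d8 = -436/15
endpoint = (-409/15, 571/15)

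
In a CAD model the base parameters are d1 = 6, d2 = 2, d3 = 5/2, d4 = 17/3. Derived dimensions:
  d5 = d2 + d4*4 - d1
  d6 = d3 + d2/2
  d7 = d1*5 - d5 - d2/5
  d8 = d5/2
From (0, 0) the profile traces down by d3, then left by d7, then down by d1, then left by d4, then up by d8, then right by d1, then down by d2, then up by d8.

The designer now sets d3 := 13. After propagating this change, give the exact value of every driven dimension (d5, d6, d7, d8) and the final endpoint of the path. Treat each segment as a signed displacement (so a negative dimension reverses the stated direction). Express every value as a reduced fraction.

d5 = 56/3
d6 = 14
d7 = 164/15
d8 = 28/3
endpoint = (-53/5, -7/3)

Apply edit: d3 := 13
  d5 = d2 + d4*4 - d1 = 56/3
  d6 = d3 + d2/2 = 14
  d7 = d1*5 - d5 - d2/5 = 164/15
  d8 = d5/2 = 28/3
Walk from origin (0, 0):
  seg 1: down by d3 = 13 → (0, -13)
  seg 2: left by d7 = 164/15 → (-164/15, -13)
  seg 3: down by d1 = 6 → (-164/15, -19)
  seg 4: left by d4 = 17/3 → (-83/5, -19)
  seg 5: up by d8 = 28/3 → (-83/5, -29/3)
  seg 6: right by d1 = 6 → (-53/5, -29/3)
  seg 7: down by d2 = 2 → (-53/5, -35/3)
  seg 8: up by d8 = 28/3 → (-53/5, -7/3)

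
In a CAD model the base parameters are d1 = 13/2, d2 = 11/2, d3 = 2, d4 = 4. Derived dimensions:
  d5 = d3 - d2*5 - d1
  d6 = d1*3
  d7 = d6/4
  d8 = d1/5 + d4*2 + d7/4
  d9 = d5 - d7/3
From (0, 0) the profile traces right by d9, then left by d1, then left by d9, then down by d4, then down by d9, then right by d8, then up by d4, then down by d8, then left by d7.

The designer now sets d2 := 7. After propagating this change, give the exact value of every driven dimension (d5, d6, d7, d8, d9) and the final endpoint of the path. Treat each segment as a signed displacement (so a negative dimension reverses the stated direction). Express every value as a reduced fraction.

d5 = -79/2
d6 = 39/2
d7 = 39/8
d8 = 1683/160
d9 = -329/8
endpoint = (-137/160, 4897/160)

Apply edit: d2 := 7
  d5 = d3 - d2*5 - d1 = -79/2
  d6 = d1*3 = 39/2
  d7 = d6/4 = 39/8
  d8 = d1/5 + d4*2 + d7/4 = 1683/160
  d9 = d5 - d7/3 = -329/8
Walk from origin (0, 0):
  seg 1: right by d9 = -329/8 → (-329/8, 0)
  seg 2: left by d1 = 13/2 → (-381/8, 0)
  seg 3: left by d9 = -329/8 → (-13/2, 0)
  seg 4: down by d4 = 4 → (-13/2, -4)
  seg 5: down by d9 = -329/8 → (-13/2, 297/8)
  seg 6: right by d8 = 1683/160 → (643/160, 297/8)
  seg 7: up by d4 = 4 → (643/160, 329/8)
  seg 8: down by d8 = 1683/160 → (643/160, 4897/160)
  seg 9: left by d7 = 39/8 → (-137/160, 4897/160)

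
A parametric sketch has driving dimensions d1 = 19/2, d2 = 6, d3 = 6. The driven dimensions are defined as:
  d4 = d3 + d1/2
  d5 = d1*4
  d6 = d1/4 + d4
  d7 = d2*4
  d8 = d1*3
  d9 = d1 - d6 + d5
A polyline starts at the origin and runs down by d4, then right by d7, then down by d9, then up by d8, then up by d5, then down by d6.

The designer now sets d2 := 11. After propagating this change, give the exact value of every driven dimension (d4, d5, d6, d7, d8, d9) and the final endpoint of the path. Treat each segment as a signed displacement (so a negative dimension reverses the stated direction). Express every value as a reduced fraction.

d4 = 43/4
d5 = 38
d6 = 105/8
d7 = 44
d8 = 57/2
d9 = 275/8
endpoint = (44, 33/4)

Apply edit: d2 := 11
  d4 = d3 + d1/2 = 43/4
  d5 = d1*4 = 38
  d6 = d1/4 + d4 = 105/8
  d7 = d2*4 = 44
  d8 = d1*3 = 57/2
  d9 = d1 - d6 + d5 = 275/8
Walk from origin (0, 0):
  seg 1: down by d4 = 43/4 → (0, -43/4)
  seg 2: right by d7 = 44 → (44, -43/4)
  seg 3: down by d9 = 275/8 → (44, -361/8)
  seg 4: up by d8 = 57/2 → (44, -133/8)
  seg 5: up by d5 = 38 → (44, 171/8)
  seg 6: down by d6 = 105/8 → (44, 33/4)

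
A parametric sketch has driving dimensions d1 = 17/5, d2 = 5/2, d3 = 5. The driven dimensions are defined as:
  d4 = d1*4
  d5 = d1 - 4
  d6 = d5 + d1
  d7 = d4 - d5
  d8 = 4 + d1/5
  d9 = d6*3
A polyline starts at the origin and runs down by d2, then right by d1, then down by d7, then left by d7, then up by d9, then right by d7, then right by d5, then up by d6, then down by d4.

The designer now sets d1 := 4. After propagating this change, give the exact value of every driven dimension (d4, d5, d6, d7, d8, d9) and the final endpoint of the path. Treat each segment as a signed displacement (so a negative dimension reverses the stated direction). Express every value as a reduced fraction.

d4 = 16
d5 = 0
d6 = 4
d7 = 16
d8 = 24/5
d9 = 12
endpoint = (4, -37/2)

Apply edit: d1 := 4
  d4 = d1*4 = 16
  d5 = d1 - 4 = 0
  d6 = d5 + d1 = 4
  d7 = d4 - d5 = 16
  d8 = 4 + d1/5 = 24/5
  d9 = d6*3 = 12
Walk from origin (0, 0):
  seg 1: down by d2 = 5/2 → (0, -5/2)
  seg 2: right by d1 = 4 → (4, -5/2)
  seg 3: down by d7 = 16 → (4, -37/2)
  seg 4: left by d7 = 16 → (-12, -37/2)
  seg 5: up by d9 = 12 → (-12, -13/2)
  seg 6: right by d7 = 16 → (4, -13/2)
  seg 7: right by d5 = 0 → (4, -13/2)
  seg 8: up by d6 = 4 → (4, -5/2)
  seg 9: down by d4 = 16 → (4, -37/2)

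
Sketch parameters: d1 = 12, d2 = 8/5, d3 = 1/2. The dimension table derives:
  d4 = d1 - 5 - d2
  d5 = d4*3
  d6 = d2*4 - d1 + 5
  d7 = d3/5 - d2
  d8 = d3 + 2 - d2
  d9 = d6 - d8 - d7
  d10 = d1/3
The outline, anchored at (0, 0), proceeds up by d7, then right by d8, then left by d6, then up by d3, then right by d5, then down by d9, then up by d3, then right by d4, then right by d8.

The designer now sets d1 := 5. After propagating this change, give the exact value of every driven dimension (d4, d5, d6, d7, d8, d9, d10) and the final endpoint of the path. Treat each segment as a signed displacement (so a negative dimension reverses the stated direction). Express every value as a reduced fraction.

Apply edit: d1 := 5
  d4 = d1 - 5 - d2 = -8/5
  d5 = d4*3 = -24/5
  d6 = d2*4 - d1 + 5 = 32/5
  d7 = d3/5 - d2 = -3/2
  d8 = d3 + 2 - d2 = 9/10
  d9 = d6 - d8 - d7 = 7
  d10 = d1/3 = 5/3
Walk from origin (0, 0):
  seg 1: up by d7 = -3/2 → (0, -3/2)
  seg 2: right by d8 = 9/10 → (9/10, -3/2)
  seg 3: left by d6 = 32/5 → (-11/2, -3/2)
  seg 4: up by d3 = 1/2 → (-11/2, -1)
  seg 5: right by d5 = -24/5 → (-103/10, -1)
  seg 6: down by d9 = 7 → (-103/10, -8)
  seg 7: up by d3 = 1/2 → (-103/10, -15/2)
  seg 8: right by d4 = -8/5 → (-119/10, -15/2)
  seg 9: right by d8 = 9/10 → (-11, -15/2)

d4 = -8/5
d5 = -24/5
d6 = 32/5
d7 = -3/2
d8 = 9/10
d9 = 7
d10 = 5/3
endpoint = (-11, -15/2)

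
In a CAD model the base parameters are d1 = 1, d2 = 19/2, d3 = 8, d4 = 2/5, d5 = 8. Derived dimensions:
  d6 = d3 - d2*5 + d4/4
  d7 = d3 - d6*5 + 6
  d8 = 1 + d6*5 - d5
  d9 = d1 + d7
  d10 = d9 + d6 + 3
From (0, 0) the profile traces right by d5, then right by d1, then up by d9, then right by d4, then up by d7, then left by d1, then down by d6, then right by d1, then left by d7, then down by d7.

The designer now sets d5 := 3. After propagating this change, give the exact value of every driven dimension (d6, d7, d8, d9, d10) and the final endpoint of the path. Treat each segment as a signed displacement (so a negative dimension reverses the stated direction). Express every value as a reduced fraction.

Apply edit: d5 := 3
  d6 = d3 - d2*5 + d4/4 = -197/5
  d7 = d3 - d6*5 + 6 = 211
  d8 = 1 + d6*5 - d5 = -199
  d9 = d1 + d7 = 212
  d10 = d9 + d6 + 3 = 878/5
Walk from origin (0, 0):
  seg 1: right by d5 = 3 → (3, 0)
  seg 2: right by d1 = 1 → (4, 0)
  seg 3: up by d9 = 212 → (4, 212)
  seg 4: right by d4 = 2/5 → (22/5, 212)
  seg 5: up by d7 = 211 → (22/5, 423)
  seg 6: left by d1 = 1 → (17/5, 423)
  seg 7: down by d6 = -197/5 → (17/5, 2312/5)
  seg 8: right by d1 = 1 → (22/5, 2312/5)
  seg 9: left by d7 = 211 → (-1033/5, 2312/5)
  seg 10: down by d7 = 211 → (-1033/5, 1257/5)

d6 = -197/5
d7 = 211
d8 = -199
d9 = 212
d10 = 878/5
endpoint = (-1033/5, 1257/5)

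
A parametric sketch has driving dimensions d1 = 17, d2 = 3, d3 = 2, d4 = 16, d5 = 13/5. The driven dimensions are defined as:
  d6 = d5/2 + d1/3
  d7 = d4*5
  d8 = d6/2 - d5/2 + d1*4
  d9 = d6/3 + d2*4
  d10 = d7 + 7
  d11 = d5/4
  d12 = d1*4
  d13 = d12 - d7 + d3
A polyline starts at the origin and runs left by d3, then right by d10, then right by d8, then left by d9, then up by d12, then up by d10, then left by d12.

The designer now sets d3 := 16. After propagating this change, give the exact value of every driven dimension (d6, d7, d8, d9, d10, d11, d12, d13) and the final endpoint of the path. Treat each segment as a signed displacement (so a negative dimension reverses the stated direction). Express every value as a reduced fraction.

Apply edit: d3 := 16
  d6 = d5/2 + d1/3 = 209/30
  d7 = d4*5 = 80
  d8 = d6/2 - d5/2 + d1*4 = 4211/60
  d9 = d6/3 + d2*4 = 1289/90
  d10 = d7 + 7 = 87
  d11 = d5/4 = 13/20
  d12 = d1*4 = 68
  d13 = d12 - d7 + d3 = 4
Walk from origin (0, 0):
  seg 1: left by d3 = 16 → (-16, 0)
  seg 2: right by d10 = 87 → (71, 0)
  seg 3: right by d8 = 4211/60 → (8471/60, 0)
  seg 4: left by d9 = 1289/90 → (4567/36, 0)
  seg 5: up by d12 = 68 → (4567/36, 68)
  seg 6: up by d10 = 87 → (4567/36, 155)
  seg 7: left by d12 = 68 → (2119/36, 155)

d6 = 209/30
d7 = 80
d8 = 4211/60
d9 = 1289/90
d10 = 87
d11 = 13/20
d12 = 68
d13 = 4
endpoint = (2119/36, 155)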